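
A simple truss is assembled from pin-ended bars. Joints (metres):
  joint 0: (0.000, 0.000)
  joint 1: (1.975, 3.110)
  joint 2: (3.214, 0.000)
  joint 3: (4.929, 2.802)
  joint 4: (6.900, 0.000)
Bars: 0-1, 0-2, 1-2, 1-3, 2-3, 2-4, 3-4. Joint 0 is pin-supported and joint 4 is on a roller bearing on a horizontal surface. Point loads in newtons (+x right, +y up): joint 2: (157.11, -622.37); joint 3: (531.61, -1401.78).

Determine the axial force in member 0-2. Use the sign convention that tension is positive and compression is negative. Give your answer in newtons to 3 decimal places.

1017.048

N=5 nodes, M=7 members, R=3 reactions → 2N=10, M+R=10
member 0 (0-1): L=3.6841, (cx,cy)=(0.5361,0.8442)
member 1 (0-2): L=3.2140, (cx,cy)=(1.0000,0.0000)
member 2 (1-2): L=3.3477, (cx,cy)=(0.3701,-0.9290)
member 3 (1-3): L=2.9700, (cx,cy)=(0.9946,-0.1037)
member 4 (2-3): L=3.2852, (cx,cy)=(0.5220,0.8529)
member 5 (2-4): L=3.6860, (cx,cy)=(1.0000,0.0000)
member 6 (3-4): L=3.4258, (cx,cy)=(0.5753,-0.8179)
solve A·x = −loads:
  F[0-1] = -612.4561 N (compression)
  F[0-2] = +1017.0485 N (tension)
  F[1-2] = +619.0988 N (tension)
  F[1-3] = -560.4806 N (compression)
  F[2-3] = +55.3778 N (tension)
  F[2-4] = +1060.1592 N (tension)
  F[3-4] = -1842.6606 N (compression)
  Rx@0 = -688.7200 N
  Ry@0 = +517.0135 N
  Ry@4 = +1507.1365 N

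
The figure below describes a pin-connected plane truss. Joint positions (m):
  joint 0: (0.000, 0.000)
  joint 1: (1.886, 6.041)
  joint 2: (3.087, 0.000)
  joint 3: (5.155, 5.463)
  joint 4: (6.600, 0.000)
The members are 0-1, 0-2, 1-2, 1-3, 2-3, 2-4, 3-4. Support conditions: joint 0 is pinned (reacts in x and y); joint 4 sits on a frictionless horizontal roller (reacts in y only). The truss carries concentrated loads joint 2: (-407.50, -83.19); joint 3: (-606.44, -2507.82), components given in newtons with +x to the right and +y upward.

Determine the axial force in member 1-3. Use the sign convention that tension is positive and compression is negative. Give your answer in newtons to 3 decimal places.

N=5 nodes, M=7 members, R=3 reactions → 2N=10, M+R=10
member 0 (0-1): L=6.3286, (cx,cy)=(0.2980,0.9546)
member 1 (0-2): L=3.0870, (cx,cy)=(1.0000,0.0000)
member 2 (1-2): L=6.1592, (cx,cy)=(0.1950,-0.9808)
member 3 (1-3): L=3.3197, (cx,cy)=(0.9847,-0.1741)
member 4 (2-3): L=5.8413, (cx,cy)=(0.3540,0.9352)
member 5 (2-4): L=3.5130, (cx,cy)=(1.0000,0.0000)
member 6 (3-4): L=5.6509, (cx,cy)=(0.2557,-0.9668)
solve A·x = −loads:
  F[0-1] = -1147.4455 N (compression)
  F[0-2] = -671.9851 N (compression)
  F[1-2] = +1221.3201 N (tension)
  F[1-3] = -589.1005 N (compression)
  F[2-3] = -1191.8797 N (compression)
  F[2-4] = +395.6234 N (tension)
  F[3-4] = -1547.1407 N (compression)
  Rx@0 = +1013.9400 N
  Ry@0 = +1095.3073 N
  Ry@4 = +1495.7027 N

-589.101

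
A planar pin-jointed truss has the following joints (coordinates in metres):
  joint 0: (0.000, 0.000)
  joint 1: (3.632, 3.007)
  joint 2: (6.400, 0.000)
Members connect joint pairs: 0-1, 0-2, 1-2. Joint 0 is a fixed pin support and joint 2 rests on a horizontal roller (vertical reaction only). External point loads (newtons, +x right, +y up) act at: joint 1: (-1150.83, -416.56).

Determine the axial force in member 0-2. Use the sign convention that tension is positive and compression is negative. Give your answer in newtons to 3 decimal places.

-280.125

N=3 nodes, M=3 members, R=3 reactions → 2N=6, M+R=6
member 0 (0-1): L=4.7152, (cx,cy)=(0.7703,0.6377)
member 1 (0-2): L=6.4000, (cx,cy)=(1.0000,0.0000)
member 2 (1-2): L=4.0870, (cx,cy)=(0.6773,-0.7357)
solve A·x = −loads:
  F[0-1] = -1130.3910 N (compression)
  F[0-2] = -280.1254 N (compression)
  F[1-2] = +413.6137 N (tension)
  Rx@0 = +1150.8300 N
  Ry@0 = +720.8725 N
  Ry@2 = -304.3125 N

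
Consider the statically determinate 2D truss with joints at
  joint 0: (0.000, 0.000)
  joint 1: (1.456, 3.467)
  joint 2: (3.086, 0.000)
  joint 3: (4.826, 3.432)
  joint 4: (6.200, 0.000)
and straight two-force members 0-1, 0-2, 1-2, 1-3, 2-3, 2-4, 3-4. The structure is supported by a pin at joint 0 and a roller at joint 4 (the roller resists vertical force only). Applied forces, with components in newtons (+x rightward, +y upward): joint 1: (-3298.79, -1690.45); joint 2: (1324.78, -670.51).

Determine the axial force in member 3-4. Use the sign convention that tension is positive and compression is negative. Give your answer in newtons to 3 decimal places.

N=5 nodes, M=7 members, R=3 reactions → 2N=10, M+R=10
member 0 (0-1): L=3.7603, (cx,cy)=(0.3872,0.9220)
member 1 (0-2): L=3.0860, (cx,cy)=(1.0000,0.0000)
member 2 (1-2): L=3.8311, (cx,cy)=(0.4255,-0.9050)
member 3 (1-3): L=3.3702, (cx,cy)=(0.9999,-0.0104)
member 4 (2-3): L=3.8479, (cx,cy)=(0.4522,0.8919)
member 5 (2-4): L=3.1140, (cx,cy)=(1.0000,0.0000)
member 6 (3-4): L=3.6968, (cx,cy)=(0.3717,-0.9284)
solve A·x = −loads:
  F[0-1] = -3768.8887 N (compression)
  F[0-2] = -514.6931 N (compression)
  F[1-2] = +1960.2872 N (tension)
  F[1-3] = +1005.4836 N (tension)
  F[2-3] = -1237.2162 N (compression)
  F[2-4] = -445.9647 N (compression)
  F[3-4] = +1199.8927 N (tension)
  Rx@0 = +1974.0100 N
  Ry@0 = +3474.8980 N
  Ry@4 = -1113.9380 N

1199.893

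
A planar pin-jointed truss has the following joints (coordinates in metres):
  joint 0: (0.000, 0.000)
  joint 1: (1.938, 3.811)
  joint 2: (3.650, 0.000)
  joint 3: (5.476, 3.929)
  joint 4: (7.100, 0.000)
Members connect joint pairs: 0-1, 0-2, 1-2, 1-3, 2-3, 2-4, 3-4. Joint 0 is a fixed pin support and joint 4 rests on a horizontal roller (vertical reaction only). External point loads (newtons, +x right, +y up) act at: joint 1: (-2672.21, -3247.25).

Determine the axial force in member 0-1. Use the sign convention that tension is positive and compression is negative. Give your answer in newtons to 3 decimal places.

-4257.763

N=5 nodes, M=7 members, R=3 reactions → 2N=10, M+R=10
member 0 (0-1): L=4.2755, (cx,cy)=(0.4533,0.8914)
member 1 (0-2): L=3.6500, (cx,cy)=(1.0000,0.0000)
member 2 (1-2): L=4.1779, (cx,cy)=(0.4098,-0.9122)
member 3 (1-3): L=3.5400, (cx,cy)=(0.9994,0.0333)
member 4 (2-3): L=4.3326, (cx,cy)=(0.4215,0.9068)
member 5 (2-4): L=3.4500, (cx,cy)=(1.0000,0.0000)
member 6 (3-4): L=4.2514, (cx,cy)=(0.3820,-0.9242)
solve A·x = −loads:
  F[0-1] = -4257.7631 N (compression)
  F[0-2] = -742.2321 N (compression)
  F[1-2] = +618.5974 N (tension)
  F[1-3] = +489.0166 N (tension)
  F[2-3] = -622.2381 N (compression)
  F[2-4] = -226.4982 N (compression)
  F[3-4] = +592.9401 N (tension)
  Rx@0 = +2672.2100 N
  Ry@0 = +3795.2249 N
  Ry@4 = -547.9749 N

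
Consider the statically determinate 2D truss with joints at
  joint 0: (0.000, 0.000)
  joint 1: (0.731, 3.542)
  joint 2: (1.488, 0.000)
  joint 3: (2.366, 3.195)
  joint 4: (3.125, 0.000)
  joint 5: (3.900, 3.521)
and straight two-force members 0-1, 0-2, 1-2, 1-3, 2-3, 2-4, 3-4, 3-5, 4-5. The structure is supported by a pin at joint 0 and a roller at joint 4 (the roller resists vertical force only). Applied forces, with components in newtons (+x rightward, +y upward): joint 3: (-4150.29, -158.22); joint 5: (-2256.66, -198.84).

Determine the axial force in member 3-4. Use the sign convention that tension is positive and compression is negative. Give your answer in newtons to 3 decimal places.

6293.837

N=6 nodes, M=9 members, R=3 reactions → 2N=12, M+R=12
member 0 (0-1): L=3.6166, (cx,cy)=(0.2021,0.9794)
member 1 (0-2): L=1.4880, (cx,cy)=(1.0000,0.0000)
member 2 (1-2): L=3.6220, (cx,cy)=(0.2090,-0.9779)
member 3 (1-3): L=1.6714, (cx,cy)=(0.9782,-0.2076)
member 4 (2-3): L=3.3134, (cx,cy)=(0.2650,0.9643)
member 5 (2-4): L=1.6370, (cx,cy)=(1.0000,0.0000)
member 6 (3-4): L=3.2839, (cx,cy)=(0.2311,-0.9729)
member 7 (3-5): L=1.5683, (cx,cy)=(0.9782,0.2079)
member 8 (4-5): L=3.6053, (cx,cy)=(0.2150,0.9766)
solve A·x = −loads:
  F[0-1] = -6917.7756 N (compression)
  F[0-2] = -5008.7223 N (compression)
  F[1-2] = +7575.0423 N (tension)
  F[1-3] = -3047.8259 N (compression)
  F[2-3] = -7682.3675 N (compression)
  F[2-4] = -1389.8477 N (compression)
  F[3-4] = +6293.8370 N (tension)
  F[3-5] = -2373.3286 N (compression)
  F[4-5] = +301.5632 N (tension)
  Rx@0 = +6406.9500 N
  Ry@0 = +6774.9966 N
  Ry@4 = -6417.9366 N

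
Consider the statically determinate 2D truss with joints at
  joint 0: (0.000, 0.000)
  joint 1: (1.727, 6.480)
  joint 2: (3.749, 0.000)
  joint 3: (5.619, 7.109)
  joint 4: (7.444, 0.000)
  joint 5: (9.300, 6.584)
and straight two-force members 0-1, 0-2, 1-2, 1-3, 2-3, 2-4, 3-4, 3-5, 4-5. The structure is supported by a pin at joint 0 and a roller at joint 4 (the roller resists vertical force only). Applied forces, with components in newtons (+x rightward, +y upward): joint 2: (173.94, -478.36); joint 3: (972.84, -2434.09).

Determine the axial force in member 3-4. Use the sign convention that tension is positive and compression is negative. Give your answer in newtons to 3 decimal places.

N=6 nodes, M=9 members, R=3 reactions → 2N=12, M+R=12
member 0 (0-1): L=6.7062, (cx,cy)=(0.2575,0.9663)
member 1 (0-2): L=3.7490, (cx,cy)=(1.0000,0.0000)
member 2 (1-2): L=6.7881, (cx,cy)=(0.2979,-0.9546)
member 3 (1-3): L=3.9425, (cx,cy)=(0.9872,0.1595)
member 4 (2-3): L=7.3508, (cx,cy)=(0.2544,0.9671)
member 5 (2-4): L=3.6950, (cx,cy)=(1.0000,0.0000)
member 6 (3-4): L=7.3395, (cx,cy)=(0.2487,-0.9686)
member 7 (3-5): L=3.7183, (cx,cy)=(0.9900,-0.1412)
member 8 (4-5): L=6.8406, (cx,cy)=(0.2713,0.9625)
solve A·x = −loads:
  F[0-1] = +98.1749 N (tension)
  F[0-2] = +1121.4977 N (tension)
  F[1-2] = -90.5291 N (compression)
  F[1-3] = +52.9264 N (tension)
  F[2-3] = +583.9924 N (tension)
  F[2-4] = +772.0281 N (tension)
  F[3-4] = -3104.8289 N (compression)
  F[3-5] = -0.0000 N (compression)
  F[4-5] = +0.0000 N (tension)
  Rx@0 = -1146.7800 N
  Ry@0 = -94.8637 N
  Ry@4 = +3007.3137 N

-3104.829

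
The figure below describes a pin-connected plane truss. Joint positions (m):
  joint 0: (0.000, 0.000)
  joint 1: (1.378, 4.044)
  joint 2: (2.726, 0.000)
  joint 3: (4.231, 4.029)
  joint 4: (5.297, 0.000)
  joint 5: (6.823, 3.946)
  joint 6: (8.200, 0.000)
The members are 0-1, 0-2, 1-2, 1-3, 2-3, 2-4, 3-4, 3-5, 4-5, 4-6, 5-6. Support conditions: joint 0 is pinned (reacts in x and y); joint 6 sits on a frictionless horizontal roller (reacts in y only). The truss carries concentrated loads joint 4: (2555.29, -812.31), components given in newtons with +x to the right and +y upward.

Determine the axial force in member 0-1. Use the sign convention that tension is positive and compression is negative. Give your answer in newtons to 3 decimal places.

N=7 nodes, M=11 members, R=3 reactions → 2N=14, M+R=14
member 0 (0-1): L=4.2723, (cx,cy)=(0.3225,0.9466)
member 1 (0-2): L=2.7260, (cx,cy)=(1.0000,0.0000)
member 2 (1-2): L=4.2628, (cx,cy)=(0.3162,-0.9487)
member 3 (1-3): L=2.8530, (cx,cy)=(1.0000,-0.0053)
member 4 (2-3): L=4.3009, (cx,cy)=(0.3499,0.9368)
member 5 (2-4): L=2.5710, (cx,cy)=(1.0000,0.0000)
member 6 (3-4): L=4.1676, (cx,cy)=(0.2558,-0.9667)
member 7 (3-5): L=2.5933, (cx,cy)=(0.9995,-0.0320)
member 8 (4-5): L=4.2308, (cx,cy)=(0.3607,0.9327)
member 9 (4-6): L=2.9030, (cx,cy)=(1.0000,0.0000)
member 10 (5-6): L=4.1794, (cx,cy)=(0.3295,-0.9442)
solve A·x = −loads:
  F[0-1] = -303.8147 N (compression)
  F[0-2] = +2653.2825 N (tension)
  F[1-2] = +304.2096 N (tension)
  F[1-3] = -194.1947 N (compression)
  F[2-3] = -308.0759 N (compression)
  F[2-4] = +2857.2857 N (tension)
  F[3-4] = +310.1035 N (tension)
  F[3-5] = -381.5095 N (compression)
  F[4-5] = +549.5119 N (tension)
  F[4-6] = +183.1111 N (tension)
  F[5-6] = -555.7642 N (compression)
  Rx@0 = -2555.2900 N
  Ry@0 = +287.5776 N
  Ry@6 = +524.7324 N

-303.815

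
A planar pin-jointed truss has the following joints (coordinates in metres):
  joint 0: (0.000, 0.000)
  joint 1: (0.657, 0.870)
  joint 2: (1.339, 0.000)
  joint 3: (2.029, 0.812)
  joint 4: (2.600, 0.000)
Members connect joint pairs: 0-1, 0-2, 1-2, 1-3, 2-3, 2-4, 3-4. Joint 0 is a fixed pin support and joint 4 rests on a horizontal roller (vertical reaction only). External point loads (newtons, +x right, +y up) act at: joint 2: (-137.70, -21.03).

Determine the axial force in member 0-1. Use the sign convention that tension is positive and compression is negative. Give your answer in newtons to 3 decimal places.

N=5 nodes, M=7 members, R=3 reactions → 2N=10, M+R=10
member 0 (0-1): L=1.0902, (cx,cy)=(0.6026,0.7980)
member 1 (0-2): L=1.3390, (cx,cy)=(1.0000,0.0000)
member 2 (1-2): L=1.1055, (cx,cy)=(0.6169,-0.7870)
member 3 (1-3): L=1.3732, (cx,cy)=(0.9991,-0.0422)
member 4 (2-3): L=1.0656, (cx,cy)=(0.6475,0.7620)
member 5 (2-4): L=1.2610, (cx,cy)=(1.0000,0.0000)
member 6 (3-4): L=0.9927, (cx,cy)=(0.5752,-0.8180)
solve A·x = −loads:
  F[0-1] = -12.7812 N (compression)
  F[0-2] = -129.9976 N (compression)
  F[1-2] = +13.8320 N (tension)
  F[1-3] = -16.2505 N (compression)
  F[2-3] = +13.3119 N (tension)
  F[2-4] = +7.6160 N (tension)
  F[3-4] = -13.2402 N (compression)
  Rx@0 = +137.7000 N
  Ry@0 = +10.1996 N
  Ry@4 = +10.8304 N

-12.781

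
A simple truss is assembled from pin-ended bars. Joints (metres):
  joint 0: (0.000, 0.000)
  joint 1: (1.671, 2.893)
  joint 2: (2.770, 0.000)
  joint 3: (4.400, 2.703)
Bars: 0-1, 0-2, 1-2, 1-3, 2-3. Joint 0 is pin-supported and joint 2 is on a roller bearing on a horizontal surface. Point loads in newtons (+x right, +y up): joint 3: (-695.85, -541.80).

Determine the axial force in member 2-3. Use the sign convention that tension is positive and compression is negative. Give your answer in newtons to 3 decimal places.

-661.491

N=4 nodes, M=5 members, R=3 reactions → 2N=8, M+R=8
member 0 (0-1): L=3.3409, (cx,cy)=(0.5002,0.8659)
member 1 (0-2): L=2.7700, (cx,cy)=(1.0000,0.0000)
member 2 (1-2): L=3.0947, (cx,cy)=(0.3551,-0.9348)
member 3 (1-3): L=2.7356, (cx,cy)=(0.9976,-0.0695)
member 4 (2-3): L=3.1564, (cx,cy)=(0.5164,0.8563)
solve A·x = −loads:
  F[0-1] = -415.9660 N (compression)
  F[0-2] = -487.7992 N (compression)
  F[1-2] = +411.6964 N (tension)
  F[1-3] = -355.1107 N (compression)
  F[2-3] = -661.4907 N (compression)
  Rx@0 = +695.8500 N
  Ry@0 = +360.1980 N
  Ry@2 = +181.6020 N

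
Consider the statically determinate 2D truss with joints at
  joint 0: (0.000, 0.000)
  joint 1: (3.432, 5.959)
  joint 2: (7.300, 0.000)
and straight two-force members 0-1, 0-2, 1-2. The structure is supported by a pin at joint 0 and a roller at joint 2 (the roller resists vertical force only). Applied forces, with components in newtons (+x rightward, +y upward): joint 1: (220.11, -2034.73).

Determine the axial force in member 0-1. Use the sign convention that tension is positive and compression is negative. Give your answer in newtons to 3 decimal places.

N=3 nodes, M=3 members, R=3 reactions → 2N=6, M+R=6
member 0 (0-1): L=6.8766, (cx,cy)=(0.4991,0.8666)
member 1 (0-2): L=7.3000, (cx,cy)=(1.0000,0.0000)
member 2 (1-2): L=7.1043, (cx,cy)=(0.5445,-0.8388)
solve A·x = −loads:
  F[0-1] = -1036.8082 N (compression)
  F[0-2] = +737.5605 N (tension)
  F[1-2] = -1354.6671 N (compression)
  Rx@0 = -220.1100 N
  Ry@0 = +898.4521 N
  Ry@2 = +1136.2779 N

-1036.808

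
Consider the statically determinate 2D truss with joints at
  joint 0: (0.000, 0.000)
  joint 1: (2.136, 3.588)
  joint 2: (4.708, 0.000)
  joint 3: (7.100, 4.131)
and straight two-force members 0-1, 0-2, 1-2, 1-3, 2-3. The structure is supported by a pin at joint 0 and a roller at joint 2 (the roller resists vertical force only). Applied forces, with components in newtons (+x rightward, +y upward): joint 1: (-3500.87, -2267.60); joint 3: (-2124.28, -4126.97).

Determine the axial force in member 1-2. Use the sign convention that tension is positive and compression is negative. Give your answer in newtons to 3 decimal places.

N=4 nodes, M=5 members, R=3 reactions → 2N=8, M+R=8
member 0 (0-1): L=4.1757, (cx,cy)=(0.5115,0.8593)
member 1 (0-2): L=4.7080, (cx,cy)=(1.0000,0.0000)
member 2 (1-2): L=4.4146, (cx,cy)=(0.5826,-0.8128)
member 3 (1-3): L=4.9936, (cx,cy)=(0.9941,0.1087)
member 4 (2-3): L=4.7736, (cx,cy)=(0.5011,0.8654)
solve A·x = −loads:
  F[0-1] = -4275.7298 N (compression)
  F[0-2] = -3437.9672 N (compression)
  F[1-2] = +1768.5190 N (tension)
  F[1-3] = +285.0227 N (tension)
  F[2-3] = -4804.7118 N (compression)
  Rx@0 = +5625.1500 N
  Ry@0 = +3673.9756 N
  Ry@2 = +2720.5944 N

1768.519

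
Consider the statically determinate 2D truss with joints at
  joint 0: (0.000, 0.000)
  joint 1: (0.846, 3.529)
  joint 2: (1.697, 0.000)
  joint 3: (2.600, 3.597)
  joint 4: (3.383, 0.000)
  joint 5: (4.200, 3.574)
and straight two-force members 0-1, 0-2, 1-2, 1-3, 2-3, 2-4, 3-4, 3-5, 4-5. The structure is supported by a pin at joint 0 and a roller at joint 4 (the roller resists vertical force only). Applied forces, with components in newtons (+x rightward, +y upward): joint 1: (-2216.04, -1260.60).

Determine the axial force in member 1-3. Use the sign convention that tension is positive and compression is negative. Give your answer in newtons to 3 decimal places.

945.683

N=6 nodes, M=9 members, R=3 reactions → 2N=12, M+R=12
member 0 (0-1): L=3.6290, (cx,cy)=(0.2331,0.9724)
member 1 (0-2): L=1.6970, (cx,cy)=(1.0000,0.0000)
member 2 (1-2): L=3.6302, (cx,cy)=(0.2344,-0.9721)
member 3 (1-3): L=1.7553, (cx,cy)=(0.9992,0.0387)
member 4 (2-3): L=3.7086, (cx,cy)=(0.2435,0.9699)
member 5 (2-4): L=1.6860, (cx,cy)=(1.0000,0.0000)
member 6 (3-4): L=3.6812, (cx,cy)=(0.2127,-0.9771)
member 7 (3-5): L=1.6002, (cx,cy)=(0.9999,-0.0144)
member 8 (4-5): L=3.6662, (cx,cy)=(0.2228,0.9749)
solve A·x = −loads:
  F[0-1] = -3349.3171 N (compression)
  F[0-2] = -1435.2378 N (compression)
  F[1-2] = +2091.3467 N (tension)
  F[1-3] = +945.6835 N (tension)
  F[2-3] = -2096.1553 N (compression)
  F[2-4] = -434.5866 N (compression)
  F[3-4] = +2043.1877 N (tension)
  F[3-5] = -0.0000 N (tension)
  F[4-5] = +0.0000 N (tension)
  Rx@0 = +2216.0400 N
  Ry@0 = +3257.0344 N
  Ry@4 = -1996.4344 N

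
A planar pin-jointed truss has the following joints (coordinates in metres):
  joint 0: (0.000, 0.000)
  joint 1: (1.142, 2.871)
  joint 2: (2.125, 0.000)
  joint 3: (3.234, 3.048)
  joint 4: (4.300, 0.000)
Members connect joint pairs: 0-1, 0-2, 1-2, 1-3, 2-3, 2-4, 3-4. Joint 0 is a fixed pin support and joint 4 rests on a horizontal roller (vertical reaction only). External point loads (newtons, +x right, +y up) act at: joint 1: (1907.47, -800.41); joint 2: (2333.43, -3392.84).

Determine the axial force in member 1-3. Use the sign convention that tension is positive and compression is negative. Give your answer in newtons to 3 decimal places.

-2336.951

N=5 nodes, M=7 members, R=3 reactions → 2N=10, M+R=10
member 0 (0-1): L=3.0898, (cx,cy)=(0.3696,0.9292)
member 1 (0-2): L=2.1250, (cx,cy)=(1.0000,0.0000)
member 2 (1-2): L=3.0346, (cx,cy)=(0.3239,-0.9461)
member 3 (1-3): L=2.0995, (cx,cy)=(0.9964,0.0843)
member 4 (2-3): L=3.2435, (cx,cy)=(0.3419,0.9397)
member 5 (2-4): L=2.1750, (cx,cy)=(1.0000,0.0000)
member 6 (3-4): L=3.2290, (cx,cy)=(0.3301,-0.9439)
solve A·x = −loads:
  F[0-1] = -1108.9376 N (compression)
  F[0-2] = +4650.7682 N (tension)
  F[1-2] = +34.8617 N (tension)
  F[1-3] = -2336.9508 N (compression)
  F[2-3] = +3575.3425 N (tension)
  F[2-4] = +1106.1628 N (tension)
  F[3-4] = -3350.6917 N (compression)
  Rx@0 = -4240.9000 N
  Ry@0 = +1030.4129 N
  Ry@4 = +3162.8371 N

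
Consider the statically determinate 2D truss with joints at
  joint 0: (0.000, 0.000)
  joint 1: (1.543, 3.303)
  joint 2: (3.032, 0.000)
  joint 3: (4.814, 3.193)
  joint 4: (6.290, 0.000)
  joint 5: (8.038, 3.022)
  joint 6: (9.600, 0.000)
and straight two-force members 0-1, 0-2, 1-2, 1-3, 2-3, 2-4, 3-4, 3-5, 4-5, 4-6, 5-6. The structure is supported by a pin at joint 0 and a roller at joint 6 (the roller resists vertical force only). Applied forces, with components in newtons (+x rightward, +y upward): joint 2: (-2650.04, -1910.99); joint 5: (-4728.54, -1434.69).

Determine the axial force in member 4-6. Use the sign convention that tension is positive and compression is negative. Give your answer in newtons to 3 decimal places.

163.490

N=7 nodes, M=11 members, R=3 reactions → 2N=14, M+R=14
member 0 (0-1): L=3.6456, (cx,cy)=(0.4232,0.9060)
member 1 (0-2): L=3.0320, (cx,cy)=(1.0000,0.0000)
member 2 (1-2): L=3.6231, (cx,cy)=(0.4110,-0.9116)
member 3 (1-3): L=3.2728, (cx,cy)=(0.9994,-0.0336)
member 4 (2-3): L=3.6566, (cx,cy)=(0.4873,0.8732)
member 5 (2-4): L=3.2580, (cx,cy)=(1.0000,0.0000)
member 6 (3-4): L=3.5176, (cx,cy)=(0.4196,-0.9077)
member 7 (3-5): L=3.2285, (cx,cy)=(0.9986,-0.0530)
member 8 (4-5): L=3.4911, (cx,cy)=(0.5007,0.8656)
member 9 (4-6): L=3.3100, (cx,cy)=(1.0000,0.0000)
member 10 (5-6): L=3.4018, (cx,cy)=(0.4592,-0.8883)
solve A·x = −loads:
  F[0-1] = -3343.6279 N (compression)
  F[0-2] = -5963.4034 N (compression)
  F[1-2] = +3427.1272 N (tension)
  F[1-3] = -2825.2289 N (compression)
  F[2-3] = -1389.5131 N (compression)
  F[2-4] = -1227.7460 N (compression)
  F[3-4] = +1472.7670 N (tension)
  F[3-5] = -4124.5548 N (compression)
  F[4-5] = -1544.3742 N (compression)
  F[4-6] = +163.4897 N (tension)
  F[5-6] = -356.0571 N (compression)
  Rx@0 = +7378.5800 N
  Ry@0 = +3029.3767 N
  Ry@6 = +316.3033 N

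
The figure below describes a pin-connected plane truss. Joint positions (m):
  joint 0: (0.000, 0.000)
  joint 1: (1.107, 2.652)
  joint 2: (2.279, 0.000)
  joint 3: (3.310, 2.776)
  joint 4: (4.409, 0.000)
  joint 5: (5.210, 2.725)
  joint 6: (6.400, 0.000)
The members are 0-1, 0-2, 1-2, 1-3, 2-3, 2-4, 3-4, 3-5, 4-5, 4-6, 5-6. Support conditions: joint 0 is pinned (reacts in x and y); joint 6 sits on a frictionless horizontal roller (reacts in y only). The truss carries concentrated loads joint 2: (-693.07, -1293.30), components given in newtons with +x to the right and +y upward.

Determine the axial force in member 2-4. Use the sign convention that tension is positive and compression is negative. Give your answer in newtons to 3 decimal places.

N=7 nodes, M=11 members, R=3 reactions → 2N=14, M+R=14
member 0 (0-1): L=2.8738, (cx,cy)=(0.3852,0.9228)
member 1 (0-2): L=2.2790, (cx,cy)=(1.0000,0.0000)
member 2 (1-2): L=2.8994, (cx,cy)=(0.4042,-0.9147)
member 3 (1-3): L=2.2065, (cx,cy)=(0.9984,0.0562)
member 4 (2-3): L=2.9613, (cx,cy)=(0.3482,0.9374)
member 5 (2-4): L=2.1300, (cx,cy)=(1.0000,0.0000)
member 6 (3-4): L=2.9856, (cx,cy)=(0.3681,-0.9298)
member 7 (3-5): L=1.9007, (cx,cy)=(0.9996,-0.0268)
member 8 (4-5): L=2.8403, (cx,cy)=(0.2820,0.9594)
member 9 (4-6): L=1.9910, (cx,cy)=(1.0000,0.0000)
member 10 (5-6): L=2.9735, (cx,cy)=(0.4002,-0.9164)
solve A·x = −loads:
  F[0-1] = -902.4027 N (compression)
  F[0-2] = -345.4570 N (compression)
  F[1-2] = +867.4897 N (tension)
  F[1-3] = -699.3728 N (compression)
  F[2-3] = +533.1991 N (tension)
  F[2-4] = +512.6284 N (tension)
  F[3-4] = -485.6752 N (compression)
  F[3-5] = -333.9732 N (compression)
  F[4-5] = +470.6794 N (tension)
  F[4-6] = +201.1148 N (tension)
  F[5-6] = -502.5342 N (compression)
  Rx@0 = +693.0700 N
  Ry@0 = +832.7640 N
  Ry@6 = +460.5360 N

512.628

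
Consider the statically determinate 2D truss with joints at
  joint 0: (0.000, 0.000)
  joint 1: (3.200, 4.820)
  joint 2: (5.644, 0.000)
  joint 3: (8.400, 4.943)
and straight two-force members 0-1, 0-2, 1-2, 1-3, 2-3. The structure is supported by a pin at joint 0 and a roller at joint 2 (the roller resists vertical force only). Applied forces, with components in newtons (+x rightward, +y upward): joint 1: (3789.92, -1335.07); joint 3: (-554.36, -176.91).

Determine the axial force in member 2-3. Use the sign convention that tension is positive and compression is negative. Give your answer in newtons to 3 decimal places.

N=4 nodes, M=5 members, R=3 reactions → 2N=8, M+R=8
member 0 (0-1): L=5.7855, (cx,cy)=(0.5531,0.8331)
member 1 (0-2): L=5.6440, (cx,cy)=(1.0000,0.0000)
member 2 (1-2): L=5.4042, (cx,cy)=(0.4522,-0.8919)
member 3 (1-3): L=5.2015, (cx,cy)=(0.9997,0.0236)
member 4 (2-3): L=5.6594, (cx,cy)=(0.4870,0.8734)
solve A·x = −loads:
  F[0-1] = +2711.9590 N (tension)
  F[0-2] = +1735.5655 N (tension)
  F[1-2] = -4042.3530 N (compression)
  F[1-3] = -461.9425 N (compression)
  F[2-3] = -190.0430 N (compression)
  Rx@0 = -3235.5600 N
  Ry@0 = -2259.3667 N
  Ry@2 = +3771.3467 N

-190.043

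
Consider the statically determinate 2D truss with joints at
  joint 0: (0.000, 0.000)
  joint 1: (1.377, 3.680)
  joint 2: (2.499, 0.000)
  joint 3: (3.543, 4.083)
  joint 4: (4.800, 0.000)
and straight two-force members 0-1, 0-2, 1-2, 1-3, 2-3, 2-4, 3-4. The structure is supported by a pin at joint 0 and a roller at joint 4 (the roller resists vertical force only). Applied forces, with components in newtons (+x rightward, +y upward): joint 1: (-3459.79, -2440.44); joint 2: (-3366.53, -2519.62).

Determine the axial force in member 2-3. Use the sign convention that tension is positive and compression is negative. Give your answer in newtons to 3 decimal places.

-734.034

N=5 nodes, M=7 members, R=3 reactions → 2N=10, M+R=10
member 0 (0-1): L=3.9292, (cx,cy)=(0.3505,0.9366)
member 1 (0-2): L=2.4990, (cx,cy)=(1.0000,0.0000)
member 2 (1-2): L=3.8472, (cx,cy)=(0.2916,-0.9565)
member 3 (1-3): L=2.2032, (cx,cy)=(0.9831,0.1829)
member 4 (2-3): L=4.2144, (cx,cy)=(0.2477,0.9688)
member 5 (2-4): L=2.3010, (cx,cy)=(1.0000,0.0000)
member 6 (3-4): L=4.2721, (cx,cy)=(0.2942,-0.9557)
solve A·x = −loads:
  F[0-1] = -5979.9350 N (compression)
  F[0-2] = -4730.6280 N (compression)
  F[1-2] = +3377.6026 N (tension)
  F[1-3] = +385.5682 N (tension)
  F[2-3] = -734.0341 N (compression)
  F[2-4] = -197.2247 N (compression)
  F[3-4] = +670.2991 N (tension)
  Rx@0 = +6826.3200 N
  Ry@0 = +5600.6873 N
  Ry@4 = -640.6273 N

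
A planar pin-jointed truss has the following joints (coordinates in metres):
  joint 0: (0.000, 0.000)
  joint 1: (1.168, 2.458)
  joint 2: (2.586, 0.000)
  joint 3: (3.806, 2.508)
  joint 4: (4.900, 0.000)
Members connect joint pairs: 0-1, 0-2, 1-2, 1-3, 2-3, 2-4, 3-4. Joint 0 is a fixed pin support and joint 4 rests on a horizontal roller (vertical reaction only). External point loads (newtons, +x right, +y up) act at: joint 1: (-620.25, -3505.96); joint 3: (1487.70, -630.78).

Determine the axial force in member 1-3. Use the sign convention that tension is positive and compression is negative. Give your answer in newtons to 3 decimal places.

N=5 nodes, M=7 members, R=3 reactions → 2N=10, M+R=10
member 0 (0-1): L=2.7214, (cx,cy)=(0.4292,0.9032)
member 1 (0-2): L=2.5860, (cx,cy)=(1.0000,0.0000)
member 2 (1-2): L=2.8377, (cx,cy)=(0.4997,-0.8662)
member 3 (1-3): L=2.6385, (cx,cy)=(0.9998,0.0190)
member 4 (2-3): L=2.7890, (cx,cy)=(0.4374,0.8993)
member 5 (2-4): L=2.3140, (cx,cy)=(1.0000,0.0000)
member 6 (3-4): L=2.7362, (cx,cy)=(0.3998,-0.9166)
solve A·x = −loads:
  F[0-1] = -2613.7378 N (compression)
  F[0-2] = +1989.2446 N (tension)
  F[1-2] = -1318.6532 N (compression)
  F[1-3] = +157.4174 N (tension)
  F[2-3] = +1270.1845 N (tension)
  F[2-4] = +774.6885 N (tension)
  F[3-4] = -1937.5852 N (compression)
  Rx@0 = -867.4500 N
  Ry@0 = +2360.7630 N
  Ry@4 = +1775.9770 N

157.417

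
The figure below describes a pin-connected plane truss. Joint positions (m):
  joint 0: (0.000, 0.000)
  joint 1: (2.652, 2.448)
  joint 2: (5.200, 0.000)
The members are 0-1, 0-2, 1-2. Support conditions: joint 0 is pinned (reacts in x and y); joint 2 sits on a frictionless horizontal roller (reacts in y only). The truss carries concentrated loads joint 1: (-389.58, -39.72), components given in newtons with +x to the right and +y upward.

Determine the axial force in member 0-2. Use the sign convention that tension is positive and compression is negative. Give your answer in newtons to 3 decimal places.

N=3 nodes, M=3 members, R=3 reactions → 2N=6, M+R=6
member 0 (0-1): L=3.6091, (cx,cy)=(0.7348,0.6783)
member 1 (0-2): L=5.2000, (cx,cy)=(1.0000,0.0000)
member 2 (1-2): L=3.5334, (cx,cy)=(0.7211,-0.6928)
solve A·x = −loads:
  F[0-1] = -299.0875 N (compression)
  F[0-2] = -169.8095 N (compression)
  F[1-2] = +235.4816 N (tension)
  Rx@0 = +389.5800 N
  Ry@0 = +202.8651 N
  Ry@2 = -163.1451 N

-169.810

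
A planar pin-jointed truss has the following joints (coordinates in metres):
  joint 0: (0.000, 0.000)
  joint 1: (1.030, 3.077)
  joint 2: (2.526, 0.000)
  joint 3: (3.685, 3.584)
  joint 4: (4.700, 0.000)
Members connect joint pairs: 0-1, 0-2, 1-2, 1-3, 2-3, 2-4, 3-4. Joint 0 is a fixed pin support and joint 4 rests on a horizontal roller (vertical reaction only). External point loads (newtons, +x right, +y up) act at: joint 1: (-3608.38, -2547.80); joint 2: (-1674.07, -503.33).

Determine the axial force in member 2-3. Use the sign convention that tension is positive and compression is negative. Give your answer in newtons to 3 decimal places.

-1810.638

N=5 nodes, M=7 members, R=3 reactions → 2N=10, M+R=10
member 0 (0-1): L=3.2448, (cx,cy)=(0.3174,0.9483)
member 1 (0-2): L=2.5260, (cx,cy)=(1.0000,0.0000)
member 2 (1-2): L=3.4214, (cx,cy)=(0.4372,-0.8993)
member 3 (1-3): L=2.7030, (cx,cy)=(0.9823,0.1876)
member 4 (2-3): L=3.7667, (cx,cy)=(0.3077,0.9515)
member 5 (2-4): L=2.1740, (cx,cy)=(1.0000,0.0000)
member 6 (3-4): L=3.7250, (cx,cy)=(0.2725,-0.9622)
solve A·x = −loads:
  F[0-1] = -4834.6452 N (compression)
  F[0-2] = -3747.7913 N (compression)
  F[1-2] = +2475.2864 N (tension)
  F[1-3] = +1009.3204 N (tension)
  F[2-3] = -1810.6377 N (compression)
  F[2-4] = -434.2853 N (compression)
  F[3-4] = +1593.7861 N (tension)
  Rx@0 = +5282.4500 N
  Ry@0 = +4584.6065 N
  Ry@4 = -1533.4765 N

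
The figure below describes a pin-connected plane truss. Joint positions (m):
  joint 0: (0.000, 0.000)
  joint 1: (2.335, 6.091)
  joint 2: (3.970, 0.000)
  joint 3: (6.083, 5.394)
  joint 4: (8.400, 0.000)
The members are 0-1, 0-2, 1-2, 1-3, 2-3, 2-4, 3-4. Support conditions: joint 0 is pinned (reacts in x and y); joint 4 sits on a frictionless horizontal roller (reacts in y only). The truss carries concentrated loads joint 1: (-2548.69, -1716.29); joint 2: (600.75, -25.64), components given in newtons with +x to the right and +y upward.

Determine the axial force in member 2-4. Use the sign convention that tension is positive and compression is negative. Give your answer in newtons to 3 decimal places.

N=5 nodes, M=7 members, R=3 reactions → 2N=10, M+R=10
member 0 (0-1): L=6.5232, (cx,cy)=(0.3580,0.9337)
member 1 (0-2): L=3.9700, (cx,cy)=(1.0000,0.0000)
member 2 (1-2): L=6.3066, (cx,cy)=(0.2593,-0.9658)
member 3 (1-3): L=3.8123, (cx,cy)=(0.9831,-0.1828)
member 4 (2-3): L=5.7931, (cx,cy)=(0.3647,0.9311)
member 5 (2-4): L=4.4300, (cx,cy)=(1.0000,0.0000)
member 6 (3-4): L=5.8706, (cx,cy)=(0.3947,-0.9188)
solve A·x = −loads:
  F[0-1] = -3320.8682 N (compression)
  F[0-2] = -759.2299 N (compression)
  F[1-2] = +1233.2504 N (tension)
  F[1-3] = +1058.0931 N (tension)
  F[2-3] = -1251.6763 N (compression)
  F[2-4] = -583.7165 N (compression)
  F[3-4] = +1478.9620 N (tension)
  Rx@0 = +1947.9400 N
  Ry@0 = +3100.8280 N
  Ry@4 = -1358.8980 N

-583.716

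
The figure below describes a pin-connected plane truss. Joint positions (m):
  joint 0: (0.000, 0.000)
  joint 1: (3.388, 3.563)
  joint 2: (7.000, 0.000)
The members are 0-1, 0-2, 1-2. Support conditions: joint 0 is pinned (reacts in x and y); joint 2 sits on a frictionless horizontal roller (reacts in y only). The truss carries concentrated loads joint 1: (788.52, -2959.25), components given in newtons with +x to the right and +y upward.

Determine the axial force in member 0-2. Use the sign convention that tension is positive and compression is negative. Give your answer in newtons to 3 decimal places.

1858.851

N=3 nodes, M=3 members, R=3 reactions → 2N=6, M+R=6
member 0 (0-1): L=4.9167, (cx,cy)=(0.6891,0.7247)
member 1 (0-2): L=7.0000, (cx,cy)=(1.0000,0.0000)
member 2 (1-2): L=5.0736, (cx,cy)=(0.7119,-0.7023)
solve A·x = −loads:
  F[0-1] = -1553.2610 N (compression)
  F[0-2] = +1858.8506 N (tension)
  F[1-2] = -2611.0416 N (compression)
  Rx@0 = -788.5200 N
  Ry@0 = +1125.6163 N
  Ry@2 = +1833.6337 N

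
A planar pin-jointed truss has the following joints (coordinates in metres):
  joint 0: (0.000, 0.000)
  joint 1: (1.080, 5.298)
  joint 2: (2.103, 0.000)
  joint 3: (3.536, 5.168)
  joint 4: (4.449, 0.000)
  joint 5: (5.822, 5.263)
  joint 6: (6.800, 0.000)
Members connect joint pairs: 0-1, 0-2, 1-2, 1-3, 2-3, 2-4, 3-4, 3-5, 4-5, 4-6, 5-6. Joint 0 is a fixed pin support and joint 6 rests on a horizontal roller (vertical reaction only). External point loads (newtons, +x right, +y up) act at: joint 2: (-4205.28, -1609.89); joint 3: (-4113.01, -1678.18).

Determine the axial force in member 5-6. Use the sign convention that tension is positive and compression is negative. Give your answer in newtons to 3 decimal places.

N=7 nodes, M=11 members, R=3 reactions → 2N=14, M+R=14
member 0 (0-1): L=5.4070, (cx,cy)=(0.1997,0.9798)
member 1 (0-2): L=2.1030, (cx,cy)=(1.0000,0.0000)
member 2 (1-2): L=5.3959, (cx,cy)=(0.1896,-0.9819)
member 3 (1-3): L=2.4594, (cx,cy)=(0.9986,-0.0529)
member 4 (2-3): L=5.3630, (cx,cy)=(0.2672,0.9636)
member 5 (2-4): L=2.3460, (cx,cy)=(1.0000,0.0000)
member 6 (3-4): L=5.2480, (cx,cy)=(0.1740,-0.9848)
member 7 (3-5): L=2.2880, (cx,cy)=(0.9991,0.0415)
member 8 (4-5): L=5.4391, (cx,cy)=(0.2524,0.9676)
member 9 (4-6): L=2.3510, (cx,cy)=(1.0000,0.0000)
member 10 (5-6): L=5.3531, (cx,cy)=(0.1827,-0.9832)
solve A·x = −loads:
  F[0-1] = -5147.1450 N (compression)
  F[0-2] = -7290.1859 N (compression)
  F[1-2] = +5245.6200 N (tension)
  F[1-3] = -2025.4511 N (compression)
  F[2-3] = -3674.1831 N (compression)
  F[2-4] = -1108.6433 N (compression)
  F[3-4] = +1815.9871 N (tension)
  F[3-5] = +793.4000 N (tension)
  F[4-5] = -1848.1466 N (compression)
  F[4-6] = -326.1893 N (compression)
  F[5-6] = +1785.4018 N (tension)
  Rx@0 = +8318.2900 N
  Ry@0 = +5043.4218 N
  Ry@6 = -1755.3518 N

1785.402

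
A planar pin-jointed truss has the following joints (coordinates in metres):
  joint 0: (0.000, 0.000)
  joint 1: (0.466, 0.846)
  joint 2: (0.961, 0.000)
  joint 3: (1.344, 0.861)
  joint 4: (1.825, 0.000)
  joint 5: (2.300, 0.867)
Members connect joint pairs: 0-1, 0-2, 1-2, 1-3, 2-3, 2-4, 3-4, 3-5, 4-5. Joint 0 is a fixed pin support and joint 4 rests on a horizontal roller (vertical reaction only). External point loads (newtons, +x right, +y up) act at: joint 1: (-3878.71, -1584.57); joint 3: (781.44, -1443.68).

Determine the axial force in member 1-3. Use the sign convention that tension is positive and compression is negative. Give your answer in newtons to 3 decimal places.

1395.874

N=6 nodes, M=9 members, R=3 reactions → 2N=12, M+R=12
member 0 (0-1): L=0.9659, (cx,cy)=(0.4825,0.8759)
member 1 (0-2): L=0.9610, (cx,cy)=(1.0000,0.0000)
member 2 (1-2): L=0.9802, (cx,cy)=(0.5050,-0.8631)
member 3 (1-3): L=0.8781, (cx,cy)=(0.9999,0.0171)
member 4 (2-3): L=0.9423, (cx,cy)=(0.4064,0.9137)
member 5 (2-4): L=0.8640, (cx,cy)=(1.0000,0.0000)
member 6 (3-4): L=0.9862, (cx,cy)=(0.4877,-0.8730)
member 7 (3-5): L=0.9560, (cx,cy)=(1.0000,0.0063)
member 8 (4-5): L=0.9886, (cx,cy)=(0.4805,0.8770)
solve A·x = −loads:
  F[0-1] = -3413.3809 N (compression)
  F[0-2] = -1450.3988 N (compression)
  F[1-2] = +1655.7380 N (tension)
  F[1-3] = +1395.8742 N (tension)
  F[2-3] = -1564.1003 N (compression)
  F[2-4] = +21.4727 N (tension)
  F[3-4] = -44.0278 N (compression)
  F[3-5] = +0.0000 N (tension)
  F[4-5] = -0.0000 N (compression)
  Rx@0 = +3097.2700 N
  Ry@0 = +2989.8134 N
  Ry@4 = +38.4366 N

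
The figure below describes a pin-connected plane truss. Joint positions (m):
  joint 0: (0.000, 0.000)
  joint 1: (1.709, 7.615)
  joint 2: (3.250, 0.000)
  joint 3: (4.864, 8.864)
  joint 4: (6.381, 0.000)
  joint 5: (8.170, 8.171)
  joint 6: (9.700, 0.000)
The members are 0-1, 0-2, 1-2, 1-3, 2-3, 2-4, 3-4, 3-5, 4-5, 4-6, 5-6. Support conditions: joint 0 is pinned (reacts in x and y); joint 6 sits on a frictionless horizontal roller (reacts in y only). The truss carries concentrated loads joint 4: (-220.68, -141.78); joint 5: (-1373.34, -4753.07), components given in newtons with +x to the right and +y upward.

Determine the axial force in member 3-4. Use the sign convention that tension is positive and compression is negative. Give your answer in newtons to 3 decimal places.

N=7 nodes, M=11 members, R=3 reactions → 2N=14, M+R=14
member 0 (0-1): L=7.8044, (cx,cy)=(0.2190,0.9757)
member 1 (0-2): L=3.2500, (cx,cy)=(1.0000,0.0000)
member 2 (1-2): L=7.7694, (cx,cy)=(0.1983,-0.9801)
member 3 (1-3): L=3.3932, (cx,cy)=(0.9298,0.3681)
member 4 (2-3): L=9.0097, (cx,cy)=(0.1791,0.9838)
member 5 (2-4): L=3.1310, (cx,cy)=(1.0000,0.0000)
member 6 (3-4): L=8.9929, (cx,cy)=(0.1687,-0.9857)
member 7 (3-5): L=3.3779, (cx,cy)=(0.9787,-0.2052)
member 8 (4-5): L=8.3646, (cx,cy)=(0.2139,0.9769)
member 9 (4-6): L=3.3190, (cx,cy)=(1.0000,0.0000)
member 10 (5-6): L=8.3130, (cx,cy)=(0.1840,-0.9829)
solve A·x = −loads:
  F[0-1] = -2003.7160 N (compression)
  F[0-2] = -1155.2491 N (compression)
  F[1-2] = +1682.6904 N (tension)
  F[1-3] = -830.8540 N (compression)
  F[2-3] = -1676.3773 N (compression)
  F[2-4] = -521.1935 N (compression)
  F[3-4] = +2293.9592 N (tension)
  F[3-5] = -1491.5194 N (compression)
  F[4-5] = -2169.5071 N (compression)
  F[4-6] = +550.4639 N (tension)
  F[5-6] = -2990.8574 N (compression)
  Rx@0 = +1594.0200 N
  Ry@0 = +1955.0852 N
  Ry@6 = +2939.7648 N

2293.959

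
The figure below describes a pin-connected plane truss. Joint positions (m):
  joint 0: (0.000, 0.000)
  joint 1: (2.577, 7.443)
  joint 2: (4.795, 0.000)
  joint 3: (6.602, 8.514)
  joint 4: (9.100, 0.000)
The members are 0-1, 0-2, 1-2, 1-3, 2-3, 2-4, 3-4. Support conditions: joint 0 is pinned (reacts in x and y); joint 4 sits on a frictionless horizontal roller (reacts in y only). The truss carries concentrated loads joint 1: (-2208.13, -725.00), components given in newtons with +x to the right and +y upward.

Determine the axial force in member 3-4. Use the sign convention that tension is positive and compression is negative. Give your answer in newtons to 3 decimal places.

N=5 nodes, M=7 members, R=3 reactions → 2N=10, M+R=10
member 0 (0-1): L=7.8765, (cx,cy)=(0.3272,0.9450)
member 1 (0-2): L=4.7950, (cx,cy)=(1.0000,0.0000)
member 2 (1-2): L=7.7665, (cx,cy)=(0.2856,-0.9584)
member 3 (1-3): L=4.1651, (cx,cy)=(0.9664,0.2571)
member 4 (2-3): L=8.7036, (cx,cy)=(0.2076,0.9782)
member 5 (2-4): L=4.3050, (cx,cy)=(1.0000,0.0000)
member 6 (3-4): L=8.8729, (cx,cy)=(0.2815,-0.9596)
solve A·x = −loads:
  F[0-1] = -2461.2019 N (compression)
  F[0-2] = -1402.8839 N (compression)
  F[1-2] = +1908.4902 N (tension)
  F[1-3] = +887.6926 N (tension)
  F[2-3] = -1869.7470 N (compression)
  F[2-4] = -469.6574 N (compression)
  F[3-4] = +1668.2221 N (tension)
  Rx@0 = +2208.1300 N
  Ry@0 = +2325.7458 N
  Ry@4 = -1600.7458 N

1668.222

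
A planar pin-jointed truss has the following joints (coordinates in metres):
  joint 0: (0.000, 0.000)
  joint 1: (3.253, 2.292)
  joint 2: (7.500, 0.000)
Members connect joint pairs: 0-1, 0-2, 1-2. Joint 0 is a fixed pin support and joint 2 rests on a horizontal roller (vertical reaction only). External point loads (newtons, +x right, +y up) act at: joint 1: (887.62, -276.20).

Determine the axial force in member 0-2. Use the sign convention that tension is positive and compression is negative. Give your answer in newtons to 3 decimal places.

N=3 nodes, M=3 members, R=3 reactions → 2N=6, M+R=6
member 0 (0-1): L=3.9794, (cx,cy)=(0.8175,0.5760)
member 1 (0-2): L=7.5000, (cx,cy)=(1.0000,0.0000)
member 2 (1-2): L=4.8260, (cx,cy)=(0.8800,-0.4749)
solve A·x = −loads:
  F[0-1] = +199.4085 N (tension)
  F[0-2] = +724.6098 N (tension)
  F[1-2] = -823.3969 N (compression)
  Rx@0 = -887.6200 N
  Ry@0 = -114.8538 N
  Ry@2 = +391.0538 N

724.610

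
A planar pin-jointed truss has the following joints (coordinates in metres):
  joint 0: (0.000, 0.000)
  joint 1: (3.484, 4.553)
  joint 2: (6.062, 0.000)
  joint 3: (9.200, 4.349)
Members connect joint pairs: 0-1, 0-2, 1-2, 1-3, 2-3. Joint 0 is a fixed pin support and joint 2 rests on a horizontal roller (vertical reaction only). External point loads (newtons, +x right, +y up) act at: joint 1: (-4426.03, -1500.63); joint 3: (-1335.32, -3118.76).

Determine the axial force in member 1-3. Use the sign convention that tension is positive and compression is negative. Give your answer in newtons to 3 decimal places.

N=4 nodes, M=5 members, R=3 reactions → 2N=8, M+R=8
member 0 (0-1): L=5.7331, (cx,cy)=(0.6077,0.7942)
member 1 (0-2): L=6.0620, (cx,cy)=(1.0000,0.0000)
member 2 (1-2): L=5.2322, (cx,cy)=(0.4927,-0.8702)
member 3 (1-3): L=5.7196, (cx,cy)=(0.9994,-0.0357)
member 4 (2-3): L=5.3629, (cx,cy)=(0.5851,0.8109)
solve A·x = −loads:
  F[0-1] = -4162.8654 N (compression)
  F[0-2] = -3231.5660 N (compression)
  F[1-2] = +2038.1032 N (tension)
  F[1-3] = +892.6030 N (tension)
  F[2-3] = -3806.6008 N (compression)
  Rx@0 = +5761.3500 N
  Ry@0 = +3306.0007 N
  Ry@2 = +1313.3893 N

892.603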